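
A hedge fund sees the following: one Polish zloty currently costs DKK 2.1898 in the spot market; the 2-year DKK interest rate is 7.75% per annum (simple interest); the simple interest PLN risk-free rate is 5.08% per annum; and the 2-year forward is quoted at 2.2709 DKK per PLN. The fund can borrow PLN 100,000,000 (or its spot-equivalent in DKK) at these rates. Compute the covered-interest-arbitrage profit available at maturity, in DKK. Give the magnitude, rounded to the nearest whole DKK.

T = 2 years.
Invest the PLN and cover forward: 100,000,000 × 1.101600 × 2.2709 = DKK 250,162,344.00.
Convert at spot and invest in DKK: 100,000,000 × 2.1898 × 1.155000 = DKK 252,921,900.00.
The quoted forward undervalues PLN, so borrow PLN, convert to DKK at spot, deposit the DKK at 7.75%, and buy PLN forward at 2.2709 to cover the loan.
Arbitrage profit = |250,162,344.00 − 252,921,900.00| = DKK 2,759,556.

DKK 2,759,556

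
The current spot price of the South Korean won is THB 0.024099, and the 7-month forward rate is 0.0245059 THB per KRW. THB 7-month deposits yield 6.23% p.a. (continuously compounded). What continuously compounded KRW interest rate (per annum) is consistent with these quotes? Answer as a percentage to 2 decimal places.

3.36%

T = 7/12 years.
CIP gives F = S · g_THB/g_KRW, so g_THB/g_KRW = 0.0245059/0.024099 = 1.0168845.
The THB side grows by e^(0.0623×7/12) = 1.0370101.
That pins the KRW growth at 1.0197914.
r = ln(1.0197914)/(7/12) = 0.033597 → 3.36%.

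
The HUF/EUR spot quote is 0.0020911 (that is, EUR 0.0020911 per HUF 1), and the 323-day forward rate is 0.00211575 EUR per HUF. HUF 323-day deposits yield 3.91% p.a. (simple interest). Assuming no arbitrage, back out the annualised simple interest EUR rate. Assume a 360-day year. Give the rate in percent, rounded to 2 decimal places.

5.27%

T = 323/360 years.
CIP gives F = S · g_EUR/g_HUF, so g_EUR/g_HUF = 0.00211575/0.0020911 = 1.0117881.
HUF growth factor: 1 + 0.0391×323/360 = 1.0350814.
So the EUR growth factor = 1.047283.
r = (1.047283 − 1)/(323/360) = 0.052699 → 5.27%.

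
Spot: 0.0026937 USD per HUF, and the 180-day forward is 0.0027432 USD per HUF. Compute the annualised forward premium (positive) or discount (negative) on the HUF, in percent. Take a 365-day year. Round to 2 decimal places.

T = 180/365 years.
Period premium: (0.0027432 − 0.0026937)/0.0026937 = 0.0183762.
Per annum: 0.0183762 / (180/365) = 0.037263 = 3.73%.

+3.73%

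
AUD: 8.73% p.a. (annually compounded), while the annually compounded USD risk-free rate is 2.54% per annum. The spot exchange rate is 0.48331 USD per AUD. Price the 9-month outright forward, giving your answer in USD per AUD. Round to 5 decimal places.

0.46252

T = 9/12 years.
USD growth factor: (1 + 0.0254)^(9/12) = 1.0189901.
Growth of 1 AUD over T: (1 + 0.0873)^(9/12) = 1.0647853.
CIP: F = S · (grow USD)/(grow AUD) = 0.48331 × 1.0189901/1.0647853 = 0.4625234 USD per AUD.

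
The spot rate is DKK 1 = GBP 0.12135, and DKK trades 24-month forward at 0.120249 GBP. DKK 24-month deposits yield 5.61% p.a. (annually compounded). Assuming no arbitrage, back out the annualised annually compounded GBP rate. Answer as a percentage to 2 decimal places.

5.13%

T = 2 years.
CIP gives F = S · g_GBP/g_DKK, so g_GBP/g_DKK = 0.120249/0.12135 = 0.9909271.
DKK growth factor: (1 + 0.0561)^2 = 1.1153472.
That pins the GBP growth at 1.1052278.
r = 1.1052278^(1/2) − 1 = 0.051298 → 5.13%.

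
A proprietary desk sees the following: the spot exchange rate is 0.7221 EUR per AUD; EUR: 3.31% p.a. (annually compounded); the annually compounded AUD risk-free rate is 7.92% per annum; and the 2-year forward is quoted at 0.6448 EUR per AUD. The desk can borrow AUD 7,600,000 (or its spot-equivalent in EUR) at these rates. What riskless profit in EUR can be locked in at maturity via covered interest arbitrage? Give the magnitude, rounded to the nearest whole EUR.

EUR 149,821

T = 2 years.
Keep in AUD, deliver into the forward: 7,600,000·1.16467264·0.6448 = EUR 5,707,454.98.
Swap to EUR now, deposit: 7,600,000·0.7221·1.06729561 = EUR 5,857,275.62.
The quoted forward undervalues AUD, so borrow AUD, convert to EUR at spot, deposit the EUR at 3.31%, and buy AUD forward at 0.6448 to cover the loan.
Arbitrage profit = |5,707,454.98 − 5,857,275.62| = EUR 149,821.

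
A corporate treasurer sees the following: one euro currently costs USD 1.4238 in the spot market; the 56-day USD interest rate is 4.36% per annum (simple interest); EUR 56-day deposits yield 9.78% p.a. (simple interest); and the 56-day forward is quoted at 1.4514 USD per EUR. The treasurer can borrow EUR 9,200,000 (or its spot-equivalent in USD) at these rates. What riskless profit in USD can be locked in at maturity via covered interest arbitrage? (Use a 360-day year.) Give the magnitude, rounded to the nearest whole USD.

T = 56/360 years.
Keep in EUR, deliver into the forward: 9,200,000·1.0152133333·1.4514 = USD 13,556,021.81.
Swap to USD now, deposit: 9,200,000·1.4238·1.0067822222 = USD 13,187,800.06.
The quoted forward overvalues EUR, so borrow USD, buy EUR at spot, deposit the EUR at 9.78%, and sell the proceeds forward at 1.4514.
Profit = 13,556,021.81 − 13,187,800.06 = USD 368,222.

USD 368,222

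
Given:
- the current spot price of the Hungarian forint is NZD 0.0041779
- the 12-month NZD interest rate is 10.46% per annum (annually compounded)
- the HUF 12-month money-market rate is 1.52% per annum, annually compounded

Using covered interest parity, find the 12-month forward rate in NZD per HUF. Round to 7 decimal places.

T = 1 year.
NZD accumulates by (1 + 0.1046)^1 = 1.104600.
HUF accumulates by (1 + 0.0152)^1 = 1.015200.
CIP: F = S · (grow NZD)/(grow HUF) = 0.0041779 × 1.104600/1.015200 = 0.004545812 NZD per HUF.

0.0045458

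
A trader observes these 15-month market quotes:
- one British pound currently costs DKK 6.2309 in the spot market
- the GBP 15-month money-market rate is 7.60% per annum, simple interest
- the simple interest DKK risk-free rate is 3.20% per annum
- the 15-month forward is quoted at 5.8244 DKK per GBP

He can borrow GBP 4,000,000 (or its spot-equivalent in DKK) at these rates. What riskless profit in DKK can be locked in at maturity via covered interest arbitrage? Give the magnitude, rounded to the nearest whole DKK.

DKK 409,672

T = 15/12 years.
Keep in GBP, deliver into the forward: 4,000,000·1.095000·5.8244 = DKK 25,510,872.00.
Swap to DKK now, deposit: 4,000,000·6.2309·1.040000 = DKK 25,920,544.00.
The quoted forward undervalues GBP, so borrow GBP, convert to DKK at spot, deposit the DKK at 3.20%, and buy GBP forward at 5.8244 to cover the loan.
The gap between the two covered legs is DKK 409,672.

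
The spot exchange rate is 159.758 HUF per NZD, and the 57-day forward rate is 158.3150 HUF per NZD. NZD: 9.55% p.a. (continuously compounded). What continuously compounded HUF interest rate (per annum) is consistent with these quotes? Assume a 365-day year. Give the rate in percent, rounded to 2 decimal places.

T = 57/365 years.
CIP gives F = S · g_HUF/g_NZD, so g_HUF/g_NZD = 158.315/159.758 = 0.9909676.
NZD growth factor: e^(0.0955×57/365) = 1.0150255.
That pins the HUF growth at 1.0058574.
Take logs: ln 1.0058574 / (57/365) = 0.037398, so 3.74%.

3.74%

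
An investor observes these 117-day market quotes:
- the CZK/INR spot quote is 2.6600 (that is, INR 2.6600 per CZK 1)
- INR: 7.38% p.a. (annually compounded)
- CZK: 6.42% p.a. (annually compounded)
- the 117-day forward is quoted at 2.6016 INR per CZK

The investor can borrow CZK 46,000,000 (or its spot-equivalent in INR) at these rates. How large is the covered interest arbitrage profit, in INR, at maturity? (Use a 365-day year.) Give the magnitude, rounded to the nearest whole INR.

INR 3,100,365

T = 117/365 years.
Invest the CZK and cover forward: 46,000,000 × 1.02014580667 × 2.6016 = INR 122,084,521.21.
Convert at spot and invest in INR: 46,000,000 × 2.6600 × 1.02308668417 = INR 125,184,886.68.
The quoted forward undervalues CZK, so borrow CZK, convert to INR at spot, deposit the INR at 7.38%, and buy CZK forward at 2.6016 to cover the loan.
The gap between the two covered legs is INR 3,100,365.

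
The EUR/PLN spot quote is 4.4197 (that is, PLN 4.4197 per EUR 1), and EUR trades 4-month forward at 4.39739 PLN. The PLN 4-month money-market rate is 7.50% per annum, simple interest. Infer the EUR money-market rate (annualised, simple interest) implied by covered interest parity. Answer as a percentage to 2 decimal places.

T = 4/12 years.
F/S = 4.39739/4.4197 = 0.9949521 = (growth of PLN) / (growth of EUR).
The PLN side grows by 1 + 0.0750×4/12 = 1.025000.
Hence g_EUR = 1.0302003.
(1.0302003 − 1)/T = 0.090601, i.e. 9.06%.

9.06%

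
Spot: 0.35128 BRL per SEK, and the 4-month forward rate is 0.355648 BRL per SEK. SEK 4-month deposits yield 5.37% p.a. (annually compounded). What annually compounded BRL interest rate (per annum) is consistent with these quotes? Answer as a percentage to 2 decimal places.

T = 4/12 years.
By CIP, F/S equals the BRL-to-SEK growth ratio: 0.355648/0.35128 = 1.0124345.
SEK growth factor: (1 + 0.0537)^(4/12) = 1.0175888.
So the BRL growth factor = 1.030242.
Annualise: 1.030242^(12/4) − 1 = 0.093497 = 9.35%.

9.35%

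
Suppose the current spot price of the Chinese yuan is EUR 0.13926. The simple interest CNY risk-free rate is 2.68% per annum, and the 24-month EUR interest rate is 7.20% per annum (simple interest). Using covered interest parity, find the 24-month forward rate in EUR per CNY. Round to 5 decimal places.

0.15121

T = 2 years.
EUR growth factor: 1 + 0.0720×2 = 1.144000.
CNY accumulates by 1 + 0.0268×2 = 1.053600.
So F = 0.13926 × 1.144000 / 1.053600 = 0.1512087 (EUR/CNY).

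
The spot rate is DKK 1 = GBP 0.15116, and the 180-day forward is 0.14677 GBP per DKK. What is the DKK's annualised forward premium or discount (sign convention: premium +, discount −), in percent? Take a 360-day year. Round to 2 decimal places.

T = 180/360 years.
(F − S)/S = (0.14677 − 0.15116)/0.15116 = -0.0290421.
Annualise by dividing by T: -0.0290421 / (180/360) = -0.058084 → -5.81%.

-5.81%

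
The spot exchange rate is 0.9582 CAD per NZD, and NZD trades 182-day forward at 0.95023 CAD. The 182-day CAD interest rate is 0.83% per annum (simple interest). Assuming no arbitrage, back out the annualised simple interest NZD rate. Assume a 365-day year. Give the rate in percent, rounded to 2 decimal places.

T = 182/365 years.
F/S = 0.95023/0.9582 = 0.9916823 = (growth of CAD) / (growth of NZD).
The CAD side grows by 1 + 0.0083×182/365 = 1.0041386.
That pins the NZD growth at 1.0125608.
r = (1.0125608 − 1)/(182/365) = 0.025191 → 2.52%.

2.52%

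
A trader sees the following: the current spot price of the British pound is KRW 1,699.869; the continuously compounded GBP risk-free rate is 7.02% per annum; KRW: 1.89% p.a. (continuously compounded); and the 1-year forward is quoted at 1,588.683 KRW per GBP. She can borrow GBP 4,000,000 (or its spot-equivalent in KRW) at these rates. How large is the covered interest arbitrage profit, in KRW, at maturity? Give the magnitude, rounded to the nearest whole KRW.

T = 1 year.
Route A — deposit GBP, sell forward: 4,000,000 × 1.072722704342 × 1588.683 = KRW 6,816,865,296.41.
Route B — convert at spot, deposit KRW: 4,000,000 × 1699.869 × 1.019079735548 = KRW 6,929,208,203.94.
The quoted forward undervalues GBP, so borrow GBP, convert to KRW at spot, deposit the KRW at 1.89%, and buy GBP forward at 1,588.683 to cover the loan.
Profit = 6,929,208,203.94 − 6,816,865,296.41 = KRW 112,342,908.

KRW 112,342,908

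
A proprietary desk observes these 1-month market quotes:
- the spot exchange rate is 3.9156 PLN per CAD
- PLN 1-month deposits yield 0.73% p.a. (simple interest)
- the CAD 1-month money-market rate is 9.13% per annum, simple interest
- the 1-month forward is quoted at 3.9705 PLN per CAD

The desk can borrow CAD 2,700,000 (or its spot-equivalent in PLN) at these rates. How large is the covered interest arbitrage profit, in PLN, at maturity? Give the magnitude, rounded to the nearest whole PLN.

T = 1/12 years.
Route A — deposit CAD, sell forward: 2,700,000 × 1.0076083333 × 3.9705 = PLN 10,801,914.00.
Route B — convert at spot, deposit PLN: 2,700,000 × 3.9156 × 1.0006083333 = PLN 10,578,551.37.
The quoted forward overvalues CAD, so borrow PLN, buy CAD at spot, deposit the CAD at 9.13%, and sell the proceeds forward at 3.9705.
Arbitrage profit = |10,801,914.00 − 10,578,551.37| = PLN 223,363.

PLN 223,363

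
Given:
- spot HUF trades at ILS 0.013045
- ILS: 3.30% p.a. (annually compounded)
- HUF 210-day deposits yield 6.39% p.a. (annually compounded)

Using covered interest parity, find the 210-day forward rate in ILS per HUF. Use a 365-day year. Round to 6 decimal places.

0.012826

T = 210/365 years.
ILS growth factor: (1 + 0.0330)^(210/365) = 1.0188553.
HUF growth factor: (1 + 0.0639)^(210/365) = 1.0362801.
Forward (ILS per HUF) = 0.013045 × 1.0188553 / 1.0362801 = 0.01282565.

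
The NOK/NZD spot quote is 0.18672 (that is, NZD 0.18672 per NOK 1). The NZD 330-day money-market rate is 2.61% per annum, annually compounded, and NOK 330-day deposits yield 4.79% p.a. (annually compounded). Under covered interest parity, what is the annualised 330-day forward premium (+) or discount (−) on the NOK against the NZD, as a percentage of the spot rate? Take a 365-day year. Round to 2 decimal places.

T = 330/365 years.
CIP forward (NZD per NOK) = 0.18672 × 1.023568/1.0432091 = 0.18320451.
(F − S)/S ÷ T = (0.18320451 − 0.18672)/0.18672/(330/365) = -0.020824 → -2.08%.

-2.08%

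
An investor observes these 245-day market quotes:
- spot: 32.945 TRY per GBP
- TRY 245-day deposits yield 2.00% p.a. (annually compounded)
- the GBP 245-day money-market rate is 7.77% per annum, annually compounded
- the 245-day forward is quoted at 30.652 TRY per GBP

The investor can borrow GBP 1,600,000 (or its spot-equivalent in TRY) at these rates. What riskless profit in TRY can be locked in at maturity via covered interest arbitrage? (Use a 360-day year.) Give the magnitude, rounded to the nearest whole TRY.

T = 245/360 years.
Route A — deposit GBP, sell forward: 1,600,000 × 1.0522443796 × 30.652 = TRY 51,605,431.56.
Route B — convert at spot, deposit TRY: 1,600,000 × 32.945 × 1.0135680093 = TRY 53,427,196.91.
The quoted forward undervalues GBP, so borrow GBP, convert to TRY at spot, deposit the TRY at 2.00%, and buy GBP forward at 30.652 to cover the loan.
The gap between the two covered legs is TRY 1,821,765.

TRY 1,821,765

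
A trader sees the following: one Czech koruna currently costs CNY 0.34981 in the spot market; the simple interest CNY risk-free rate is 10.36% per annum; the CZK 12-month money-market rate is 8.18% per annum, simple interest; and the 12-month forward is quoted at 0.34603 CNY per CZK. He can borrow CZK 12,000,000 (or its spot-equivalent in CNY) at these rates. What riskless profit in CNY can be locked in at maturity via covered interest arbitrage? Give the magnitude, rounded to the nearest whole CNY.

CNY 140,581

T = 1 year.
Invest the CZK and cover forward: 12,000,000 × 1.081800 × 0.34603 = CNY 4,492,023.05.
Convert at spot and invest in CNY: 12,000,000 × 0.34981 × 1.103600 = CNY 4,632,603.79.
The quoted forward undervalues CZK, so borrow CZK, convert to CNY at spot, deposit the CNY at 10.36%, and buy CZK forward at 0.34603 to cover the loan.
Arbitrage profit = |4,492,023.05 − 4,632,603.79| = CNY 140,581.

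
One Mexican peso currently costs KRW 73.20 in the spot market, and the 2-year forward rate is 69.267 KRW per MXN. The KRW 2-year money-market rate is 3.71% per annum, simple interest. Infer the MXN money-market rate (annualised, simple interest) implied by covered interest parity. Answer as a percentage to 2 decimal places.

T = 2 years.
CIP gives F = S · g_KRW/g_MXN, so g_KRW/g_MXN = 69.267/73.2 = 0.9462705.
KRW growth factor: 1 + 0.0371×2 = 1.074200.
That pins the MXN growth at 1.1351934.
(1.1351934 − 1)/T = 0.067597, i.e. 6.76%.

6.76%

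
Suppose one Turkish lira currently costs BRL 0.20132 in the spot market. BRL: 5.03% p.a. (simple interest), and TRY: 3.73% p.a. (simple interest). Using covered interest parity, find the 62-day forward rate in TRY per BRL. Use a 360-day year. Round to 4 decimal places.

4.9562

T = 62/360 years.
Growth of 1 BRL over T: 1 + 0.0503×62/360 = 1.0086628.
TRY growth factor: 1 + 0.0373×62/360 = 1.0064239.
So F = 0.20132 × 1.0086628 / 1.0064239 = 0.2017679 (BRL/TRY).
Quoted the other way: 1/0.2017679 = 4.9562 TRY per BRL.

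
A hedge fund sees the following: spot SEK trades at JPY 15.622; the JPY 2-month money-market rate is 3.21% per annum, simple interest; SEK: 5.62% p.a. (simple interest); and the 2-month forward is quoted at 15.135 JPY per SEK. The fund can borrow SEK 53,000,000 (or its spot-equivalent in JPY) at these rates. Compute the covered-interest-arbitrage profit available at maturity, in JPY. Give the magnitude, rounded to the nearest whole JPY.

JPY 22,727,100

T = 2/12 years.
Keep in SEK, deliver into the forward: 53,000,000·1.00936666667·15.135 = JPY 809,668,518.50.
Swap to JPY now, deposit: 53,000,000·15.622·1.005350 = JPY 832,395,618.10.
The quoted forward undervalues SEK, so borrow SEK, convert to JPY at spot, deposit the JPY at 3.21%, and buy SEK forward at 15.135 to cover the loan.
Arbitrage profit = |809,668,518.50 − 832,395,618.10| = JPY 22,727,100.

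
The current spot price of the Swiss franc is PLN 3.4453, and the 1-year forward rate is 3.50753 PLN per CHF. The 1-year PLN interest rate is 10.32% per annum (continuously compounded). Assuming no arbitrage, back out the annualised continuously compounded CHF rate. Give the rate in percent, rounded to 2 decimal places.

T = 1 year.
CIP gives F = S · g_PLN/g_CHF, so g_PLN/g_CHF = 3.50753/3.4453 = 1.0180623.
PLN growth factor: e^(0.1032×1) = 1.1087131.
That pins the CHF growth at 1.0890425.
Take logs: ln 1.0890425 / 1 = 0.085299, so 8.53%.

8.53%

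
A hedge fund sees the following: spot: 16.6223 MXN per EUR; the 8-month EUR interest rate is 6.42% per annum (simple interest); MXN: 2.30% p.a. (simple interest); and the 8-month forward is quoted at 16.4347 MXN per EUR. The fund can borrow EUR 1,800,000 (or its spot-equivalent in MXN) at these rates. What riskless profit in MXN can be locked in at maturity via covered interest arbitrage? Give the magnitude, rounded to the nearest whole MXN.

T = 8/12 years.
Keep in EUR, deliver into the forward: 1,800,000·1.042800·16.4347 = MXN 30,848,589.29.
Swap to MXN now, deposit: 1,800,000·16.6223·1.0153333333 = MXN 30,378,915.48.
The quoted forward overvalues EUR, so borrow MXN, buy EUR at spot, deposit the EUR at 6.42%, and sell the proceeds forward at 16.4347.
Profit = 30,848,589.29 − 30,378,915.48 = MXN 469,674.

MXN 469,674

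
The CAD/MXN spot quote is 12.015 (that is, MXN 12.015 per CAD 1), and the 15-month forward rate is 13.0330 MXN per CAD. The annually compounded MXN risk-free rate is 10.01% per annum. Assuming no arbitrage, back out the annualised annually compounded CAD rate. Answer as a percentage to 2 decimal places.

3.08%

T = 15/12 years.
F/S = 13.033/12.015 = 1.0847274 = (growth of MXN) / (growth of CAD).
MXN growth factor: (1 + 0.1001)^(15/12) = 1.1266531.
That pins the CAD growth at 1.0386509.
Annualise: 1.0386509^(12/15) − 1 = 0.030803 = 3.08%.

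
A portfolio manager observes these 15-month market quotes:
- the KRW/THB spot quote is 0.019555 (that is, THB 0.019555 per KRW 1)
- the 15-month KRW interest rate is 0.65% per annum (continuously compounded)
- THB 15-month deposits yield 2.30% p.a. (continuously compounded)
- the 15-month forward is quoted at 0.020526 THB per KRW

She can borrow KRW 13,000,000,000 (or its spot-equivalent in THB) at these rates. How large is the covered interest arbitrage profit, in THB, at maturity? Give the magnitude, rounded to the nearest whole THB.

THB 7,385,133

T = 15/12 years.
Keep in KRW, deliver into the forward: 13,000,000,000·1.00815809739·0.020526 = THB 269,014,890.39.
Swap to THB now, deposit: 13,000,000,000·0.019555·1.02916727049 = THB 261,629,757.67.
The quoted forward overvalues KRW, so borrow THB, buy KRW at spot, deposit the KRW at 0.65%, and sell the proceeds forward at 0.020526.
Arbitrage profit = |269,014,890.39 − 261,629,757.67| = THB 7,385,133.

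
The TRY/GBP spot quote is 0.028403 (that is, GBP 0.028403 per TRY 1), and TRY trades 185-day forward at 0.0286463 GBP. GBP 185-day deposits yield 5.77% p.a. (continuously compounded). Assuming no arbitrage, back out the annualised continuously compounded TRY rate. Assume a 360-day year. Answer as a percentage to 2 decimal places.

T = 185/360 years.
CIP gives F = S · g_GBP/g_TRY, so g_GBP/g_TRY = 0.0286463/0.028403 = 1.0085660.
The GBP side grows by e^(0.0577×185/360) = 1.0300954.
That pins the TRY growth at 1.0213465.
Take logs: ln 1.0213465 / (185/360) = 0.041102, so 4.11%.

4.11%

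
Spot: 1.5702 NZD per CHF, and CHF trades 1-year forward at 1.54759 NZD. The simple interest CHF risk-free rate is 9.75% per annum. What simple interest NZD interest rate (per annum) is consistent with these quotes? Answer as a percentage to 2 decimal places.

T = 1 year.
F/S = 1.54759/1.5702 = 0.9856006 = (growth of NZD) / (growth of CHF).
The CHF side grows by 1 + 0.0975×1 = 1.097500.
That pins the NZD growth at 1.0816967.
r = (1.0816967 − 1)/1 = 0.081697 → 8.17%.

8.17%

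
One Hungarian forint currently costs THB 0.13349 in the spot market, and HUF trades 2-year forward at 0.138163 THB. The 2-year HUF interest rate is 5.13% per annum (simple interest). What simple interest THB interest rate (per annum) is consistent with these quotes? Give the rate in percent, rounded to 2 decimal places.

7.06%

T = 2 years.
F/S = 0.138163/0.13349 = 1.0350064 = (growth of THB) / (growth of HUF).
The HUF side grows by 1 + 0.0513×2 = 1.102600.
That pins the THB growth at 1.1411981.
r = (1.1411981 − 1)/2 = 0.070599 → 7.06%.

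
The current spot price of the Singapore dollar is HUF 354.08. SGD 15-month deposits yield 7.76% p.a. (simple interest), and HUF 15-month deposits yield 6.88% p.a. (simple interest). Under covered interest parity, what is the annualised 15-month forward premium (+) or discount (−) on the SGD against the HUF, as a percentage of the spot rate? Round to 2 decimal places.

-0.80%

T = 15/12 years.
F = S · g_HUF/g_SGD = 354.08 × 1.086000/1.097000 = 350.52952.
(F − S)/S ÷ T = (350.52952 − 354.08)/354.08/(15/12) = -0.008022 → -0.80%.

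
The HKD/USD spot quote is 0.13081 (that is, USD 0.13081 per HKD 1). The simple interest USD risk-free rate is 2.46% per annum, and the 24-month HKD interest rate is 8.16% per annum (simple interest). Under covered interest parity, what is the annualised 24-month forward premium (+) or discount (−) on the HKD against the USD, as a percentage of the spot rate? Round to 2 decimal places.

-4.90%

T = 2 years.
F = S · g_USD/g_HKD = 0.13081 × 1.049200/1.163200 = 0.11798990.
Annualised premium = (F − S)/S × (1/T) = (0.11798990 − 0.13081)/0.13081 ÷ 2 = -4.90%.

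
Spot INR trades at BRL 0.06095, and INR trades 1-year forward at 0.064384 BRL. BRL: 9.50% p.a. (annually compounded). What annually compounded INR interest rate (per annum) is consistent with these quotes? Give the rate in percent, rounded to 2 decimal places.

T = 1 year.
F/S = 0.064384/0.06095 = 1.0563413 = (growth of BRL) / (growth of INR).
BRL growth factor: (1 + 0.0950)^1 = 1.095000.
That pins the INR growth at 1.0365968.
Annualise: 1.0365968^(1/1) − 1 = 0.036597 = 3.66%.

3.66%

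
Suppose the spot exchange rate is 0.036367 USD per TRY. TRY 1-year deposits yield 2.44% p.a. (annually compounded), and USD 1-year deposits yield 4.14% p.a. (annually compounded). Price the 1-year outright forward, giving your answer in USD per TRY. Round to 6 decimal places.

T = 1 year.
USD growth factor: (1 + 0.0414)^1 = 1.041400.
TRY accumulates by (1 + 0.0244)^1 = 1.024400.
So F = 0.036367 × 1.041400 / 1.024400 = 0.03697051 (USD/TRY).

0.036971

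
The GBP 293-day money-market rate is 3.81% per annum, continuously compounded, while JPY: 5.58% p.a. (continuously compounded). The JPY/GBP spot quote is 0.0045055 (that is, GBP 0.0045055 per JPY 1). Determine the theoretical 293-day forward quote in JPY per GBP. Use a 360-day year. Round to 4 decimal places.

T = 293/360 years.
GBP growth factor: e^(0.0381×293/360) = 1.031494959.
JPY growth factor: e^(0.0558×293/360) = 1.046462052.
CIP: F = S · (grow GBP)/(grow JPY) = 0.0045055 × 1.031494959/1.046462052 = 0.00444105979 GBP per JPY.
Quoted the other way: 1/0.00444105979 = 225.1715 JPY per GBP.

225.1715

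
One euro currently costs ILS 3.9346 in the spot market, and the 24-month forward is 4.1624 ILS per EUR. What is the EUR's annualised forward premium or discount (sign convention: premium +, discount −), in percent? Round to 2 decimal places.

T = 2 years.
Period premium: (4.1624 − 3.9346)/3.9346 = 0.0578966.
×(1/T) gives 2.89% p.a.

+2.89%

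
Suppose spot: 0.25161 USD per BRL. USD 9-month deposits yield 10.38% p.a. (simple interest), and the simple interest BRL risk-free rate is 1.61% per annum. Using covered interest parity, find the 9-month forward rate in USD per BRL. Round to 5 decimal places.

0.26796

T = 9/12 years.
USD accumulates by 1 + 0.1038×9/12 = 1.077850.
Growth of 1 BRL over T: 1 + 0.0161×9/12 = 1.012075.
Forward (USD per BRL) = 0.25161 × 1.077850 / 1.012075 = 0.2679622.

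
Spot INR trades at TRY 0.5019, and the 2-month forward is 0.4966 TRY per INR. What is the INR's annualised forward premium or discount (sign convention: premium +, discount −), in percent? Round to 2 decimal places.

-6.34%

T = 2/12 years.
INR trades forward at -1.05599% vs spot over the period.
Per annum: -0.0105599 / (2/12) = -0.063359 = -6.34%.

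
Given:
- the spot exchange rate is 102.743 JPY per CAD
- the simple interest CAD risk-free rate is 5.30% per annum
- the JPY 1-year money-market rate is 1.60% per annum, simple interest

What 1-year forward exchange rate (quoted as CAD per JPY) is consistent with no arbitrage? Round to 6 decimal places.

T = 1 year.
JPY accumulates by 1 + 0.0160×1 = 1.016000.
CAD growth factor: 1 + 0.0530×1 = 1.053000.
CIP: F = S · (grow JPY)/(grow CAD) = 102.743 × 1.016000/1.053000 = 99.13285 JPY per CAD.
Invert for CAD per JPY: 1 / 99.13285 = 0.010087.

0.010087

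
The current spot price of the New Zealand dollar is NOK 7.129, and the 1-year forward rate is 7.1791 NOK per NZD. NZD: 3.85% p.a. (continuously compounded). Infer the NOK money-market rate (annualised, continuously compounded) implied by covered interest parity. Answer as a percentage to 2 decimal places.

4.55%

T = 1 year.
CIP gives F = S · g_NOK/g_NZD, so g_NOK/g_NZD = 7.1791/7.129 = 1.0070276.
NZD growth factor: e^(0.0385×1) = 1.0392507.
That pins the NOK growth at 1.0465541.
Take logs: ln 1.0465541 / 1 = 0.045503, so 4.55%.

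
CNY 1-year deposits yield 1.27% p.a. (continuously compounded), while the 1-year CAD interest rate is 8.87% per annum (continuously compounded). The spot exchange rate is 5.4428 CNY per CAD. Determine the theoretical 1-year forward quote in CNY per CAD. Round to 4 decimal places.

T = 1 year.
Growth of 1 CNY over T: e^(0.0127×1) = 1.012781.
Growth of 1 CAD over T: e^(0.0887×1) = 1.0927528.
CIP: F = S · (grow CNY)/(grow CAD) = 5.4428 × 1.012781/1.0927528 = 5.044475 CNY per CAD.

5.0445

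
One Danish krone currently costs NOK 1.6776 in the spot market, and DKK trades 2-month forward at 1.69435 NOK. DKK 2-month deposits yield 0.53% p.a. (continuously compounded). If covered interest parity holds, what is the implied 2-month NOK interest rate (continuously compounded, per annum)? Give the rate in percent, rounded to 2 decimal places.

6.49%

T = 2/12 years.
By CIP, F/S equals the NOK-to-DKK growth ratio: 1.69435/1.6776 = 1.0099845.
DKK growth factor: e^(0.0053×2/12) = 1.0008837.
So the NOK growth factor = 1.010877.
r = ln(1.010877)/(2/12) = 0.064910 → 6.49%.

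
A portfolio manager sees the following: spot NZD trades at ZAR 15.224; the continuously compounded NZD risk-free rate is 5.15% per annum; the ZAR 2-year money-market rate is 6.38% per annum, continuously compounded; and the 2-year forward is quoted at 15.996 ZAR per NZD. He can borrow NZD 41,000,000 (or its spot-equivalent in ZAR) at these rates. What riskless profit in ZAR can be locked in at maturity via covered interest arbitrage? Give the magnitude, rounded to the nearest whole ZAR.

T = 2 years.
Route A — deposit NZD, sell forward: 41,000,000 × 1.10849140908 × 15.996 = ZAR 726,988,571.77.
Route B — convert at spot, deposit ZAR: 41,000,000 × 15.224 × 1.13609847241 = ZAR 709,134,488.90.
The quoted forward overvalues NZD, so borrow ZAR, buy NZD at spot, deposit the NZD at 5.15%, and sell the proceeds forward at 15.996.
Arbitrage profit = |726,988,571.77 − 709,134,488.90| = ZAR 17,854,083.

ZAR 17,854,083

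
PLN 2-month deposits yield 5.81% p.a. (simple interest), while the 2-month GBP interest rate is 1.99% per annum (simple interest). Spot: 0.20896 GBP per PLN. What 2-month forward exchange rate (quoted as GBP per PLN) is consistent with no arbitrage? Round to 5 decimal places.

0.20764

T = 2/12 years.
Growth of 1 GBP over T: 1 + 0.0199×2/12 = 1.0033167.
Growth of 1 PLN over T: 1 + 0.0581×2/12 = 1.0096833.
Forward (GBP per PLN) = 0.20896 × 1.0033167 / 1.0096833 = 0.2076424.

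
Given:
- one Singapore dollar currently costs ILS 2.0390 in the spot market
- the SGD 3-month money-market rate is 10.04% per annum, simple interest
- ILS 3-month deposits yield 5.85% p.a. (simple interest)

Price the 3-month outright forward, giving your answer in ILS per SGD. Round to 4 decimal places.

2.0182

T = 3/12 years.
ILS accumulates by 1 + 0.0585×3/12 = 1.014625.
Growth of 1 SGD over T: 1 + 0.1004×3/12 = 1.025100.
Forward (ILS per SGD) = 2.039 × 1.014625 / 1.025100 = 2.018164.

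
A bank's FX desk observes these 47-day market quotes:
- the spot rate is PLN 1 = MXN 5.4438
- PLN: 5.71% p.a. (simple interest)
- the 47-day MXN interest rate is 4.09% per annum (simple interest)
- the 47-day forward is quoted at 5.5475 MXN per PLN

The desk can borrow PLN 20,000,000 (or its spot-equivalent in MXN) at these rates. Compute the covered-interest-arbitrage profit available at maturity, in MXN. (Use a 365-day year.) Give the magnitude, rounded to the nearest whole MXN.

T = 47/365 years.
Route A — deposit PLN, sell forward: 20,000,000 × 1.00735260274 × 5.5475 = MXN 111,765,771.27.
Route B — convert at spot, deposit MXN: 20,000,000 × 5.4438 × 1.00526657534 = MXN 109,449,403.66.
The quoted forward overvalues PLN, so borrow MXN, buy PLN at spot, deposit the PLN at 5.71%, and sell the proceeds forward at 5.5475.
The gap between the two covered legs is MXN 2,316,368.

MXN 2,316,368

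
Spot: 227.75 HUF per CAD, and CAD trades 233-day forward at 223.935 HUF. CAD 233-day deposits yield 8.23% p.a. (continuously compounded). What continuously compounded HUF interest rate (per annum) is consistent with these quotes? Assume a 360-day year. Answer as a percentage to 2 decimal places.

T = 233/360 years.
By CIP, F/S equals the HUF-to-CAD growth ratio: 223.935/227.75 = 0.9832492.
The CAD side grows by e^(0.0823×233/360) = 1.0547106.
That pins the HUF growth at 1.0370434.
Take logs: ln 1.0370434 / (233/360) = 0.056200, so 5.62%.

5.62%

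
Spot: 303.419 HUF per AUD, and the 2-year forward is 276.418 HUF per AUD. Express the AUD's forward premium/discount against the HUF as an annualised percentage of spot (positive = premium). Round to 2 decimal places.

-4.45%

T = 2 years.
AUD trades forward at -8.89892% vs spot over the period.
Per annum: -0.0889892 / 2 = -0.044495 = -4.45%.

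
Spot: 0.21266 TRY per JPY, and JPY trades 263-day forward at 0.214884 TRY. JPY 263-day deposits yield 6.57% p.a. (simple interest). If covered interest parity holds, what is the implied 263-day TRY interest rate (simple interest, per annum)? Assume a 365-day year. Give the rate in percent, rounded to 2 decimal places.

8.09%

T = 263/365 years.
CIP gives F = S · g_TRY/g_JPY, so g_TRY/g_JPY = 0.214884/0.21266 = 1.0104580.
The JPY side grows by 1 + 0.0657×263/365 = 1.047340.
That pins the TRY growth at 1.0582931.
(1.0582931 − 1)/T = 0.080901, i.e. 8.09%.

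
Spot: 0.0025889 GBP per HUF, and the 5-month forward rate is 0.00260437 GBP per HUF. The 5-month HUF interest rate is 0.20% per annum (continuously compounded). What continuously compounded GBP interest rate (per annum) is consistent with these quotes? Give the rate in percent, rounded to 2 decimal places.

1.63%

T = 5/12 years.
F/S = 0.00260437/0.0025889 = 1.0059755 = (growth of GBP) / (growth of HUF).
HUF growth factor: e^(0.0020×5/12) = 1.0008337.
So the GBP growth factor = 1.0068142.
Take logs: ln 1.0068142 / (5/12) = 0.016299, so 1.63%.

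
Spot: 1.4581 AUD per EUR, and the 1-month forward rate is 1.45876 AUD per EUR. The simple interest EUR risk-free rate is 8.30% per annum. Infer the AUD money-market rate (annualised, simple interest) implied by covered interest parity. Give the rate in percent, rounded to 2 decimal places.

T = 1/12 years.
By CIP, F/S equals the AUD-to-EUR growth ratio: 1.45876/1.4581 = 1.0004526.
The EUR side grows by 1 + 0.0830×1/12 = 1.0069167.
Hence g_AUD = 1.0073724.
(1.0073724 − 1)/T = 0.088469, i.e. 8.85%.

8.85%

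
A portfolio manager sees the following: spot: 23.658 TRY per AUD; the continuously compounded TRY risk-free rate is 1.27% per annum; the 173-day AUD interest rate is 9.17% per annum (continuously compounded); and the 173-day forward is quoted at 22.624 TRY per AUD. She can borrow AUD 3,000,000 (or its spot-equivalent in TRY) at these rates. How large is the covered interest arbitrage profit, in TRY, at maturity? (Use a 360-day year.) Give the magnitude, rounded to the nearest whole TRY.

T = 173/360 years.
Keep in AUD, deliver into the forward: 3,000,000·1.045052313·22.624 = TRY 70,929,790.59.
Swap to TRY now, deposit: 3,000,000·23.658·1.0061217171 = TRY 71,408,482.75.
The quoted forward undervalues AUD, so borrow AUD, convert to TRY at spot, deposit the TRY at 1.27%, and buy AUD forward at 22.624 to cover the loan.
Profit = 71,408,482.75 − 70,929,790.59 = TRY 478,692.

TRY 478,692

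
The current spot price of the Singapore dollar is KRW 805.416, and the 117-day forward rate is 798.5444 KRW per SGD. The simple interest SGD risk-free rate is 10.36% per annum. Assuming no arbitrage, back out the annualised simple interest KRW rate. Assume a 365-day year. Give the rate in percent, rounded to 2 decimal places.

T = 117/365 years.
CIP gives F = S · g_KRW/g_SGD, so g_KRW/g_SGD = 798.5444/805.416 = 0.9914683.
The SGD side grows by 1 + 0.1036×117/365 = 1.0332088.
That pins the KRW growth at 1.0243938.
(1.0243938 − 1)/T = 0.076100, i.e. 7.61%.

7.61%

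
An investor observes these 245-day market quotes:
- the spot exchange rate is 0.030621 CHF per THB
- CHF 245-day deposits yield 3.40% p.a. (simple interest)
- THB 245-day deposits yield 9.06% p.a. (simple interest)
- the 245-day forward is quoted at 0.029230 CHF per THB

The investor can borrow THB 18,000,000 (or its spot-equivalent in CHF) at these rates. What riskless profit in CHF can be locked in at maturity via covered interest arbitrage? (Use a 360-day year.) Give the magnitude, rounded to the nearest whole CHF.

CHF 5,351

T = 245/360 years.
Invest the THB and cover forward: 18,000,000 × 1.06165833 × 0.029230 = CHF 558,580.91.
Convert at spot and invest in CHF: 18,000,000 × 0.030621 × 1.02313889 = CHF 563,931.65.
The quoted forward undervalues THB, so borrow THB, convert to CHF at spot, deposit the CHF at 3.40%, and buy THB forward at 0.029230 to cover the loan.
The gap between the two covered legs is CHF 5,351.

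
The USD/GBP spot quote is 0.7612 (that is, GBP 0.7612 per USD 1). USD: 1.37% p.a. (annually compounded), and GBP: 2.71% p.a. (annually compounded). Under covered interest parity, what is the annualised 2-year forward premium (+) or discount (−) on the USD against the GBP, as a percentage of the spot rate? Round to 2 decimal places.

+1.33%

T = 2 years.
No-arbitrage forward: 0.7612 × 1.0549344 / 1.0275877 = 0.7814575 GBP/USD.
(F − S)/S ÷ T = (0.7814575 − 0.7612)/0.7612/2 = 0.013306 → 1.33%.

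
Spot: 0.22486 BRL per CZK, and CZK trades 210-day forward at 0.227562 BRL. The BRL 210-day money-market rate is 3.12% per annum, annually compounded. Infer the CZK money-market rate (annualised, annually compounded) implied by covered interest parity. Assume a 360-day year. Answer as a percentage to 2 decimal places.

1.03%

T = 210/360 years.
By CIP, F/S equals the BRL-to-CZK growth ratio: 0.227562/0.22486 = 1.0120164.
The BRL side grows by (1 + 0.0312)^(210/360) = 1.0180834.
So the CZK growth factor = 1.005995.
Annualise: 1.005995^(360/210) − 1 = 0.010299 = 1.03%.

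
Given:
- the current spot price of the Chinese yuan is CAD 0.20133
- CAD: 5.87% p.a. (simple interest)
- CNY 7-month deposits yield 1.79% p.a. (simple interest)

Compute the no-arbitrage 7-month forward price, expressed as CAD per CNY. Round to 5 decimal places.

T = 7/12 years.
Growth of 1 CAD over T: 1 + 0.0587×7/12 = 1.0342417.
CNY growth factor: 1 + 0.0179×7/12 = 1.0104417.
Forward (CAD per CNY) = 0.20133 × 1.0342417 / 1.0104417 = 0.2060721.

0.20607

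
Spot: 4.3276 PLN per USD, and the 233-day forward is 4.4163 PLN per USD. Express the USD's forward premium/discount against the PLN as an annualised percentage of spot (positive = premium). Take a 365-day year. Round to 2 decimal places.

T = 233/365 years.
(F − S)/S = (4.4163 − 4.3276)/4.3276 = 0.0204963.
×(1/T) gives 3.21% p.a.

+3.21%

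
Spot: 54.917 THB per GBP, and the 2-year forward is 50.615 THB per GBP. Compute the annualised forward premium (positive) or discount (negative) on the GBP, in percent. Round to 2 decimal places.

-3.92%

T = 2 years.
(F − S)/S = (50.615 − 54.917)/54.917 = -0.0783364.
×(1/T) gives -3.92% p.a.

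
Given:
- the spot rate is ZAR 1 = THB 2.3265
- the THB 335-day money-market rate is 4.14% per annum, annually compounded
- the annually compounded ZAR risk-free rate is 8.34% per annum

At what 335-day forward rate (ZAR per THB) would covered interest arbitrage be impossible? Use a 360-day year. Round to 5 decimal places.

0.44594

T = 335/360 years.
THB growth factor: (1 + 0.0414)^(335/360) = 1.0384704.
ZAR accumulates by (1 + 0.0834)^(335/360) = 1.077390.
CIP: F = S · (grow THB)/(grow ZAR) = 2.3265 × 1.0384704/1.077390 = 2.242458 THB per ZAR.
Invert for ZAR per THB: 1 / 2.242458 = 0.44594.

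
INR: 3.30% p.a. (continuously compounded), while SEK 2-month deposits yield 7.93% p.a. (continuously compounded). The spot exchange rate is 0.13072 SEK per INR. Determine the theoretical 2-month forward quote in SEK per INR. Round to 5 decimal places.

0.13173

T = 2/12 years.
Growth of 1 SEK over T: e^(0.0793×2/12) = 1.0133044.
INR accumulates by e^(0.0330×2/12) = 1.0055152.
Forward (SEK per INR) = 0.13072 × 1.0133044 / 1.0055152 = 0.1317326.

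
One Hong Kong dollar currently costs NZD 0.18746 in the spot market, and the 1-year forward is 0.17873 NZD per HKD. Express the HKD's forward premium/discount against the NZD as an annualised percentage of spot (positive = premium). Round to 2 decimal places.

-4.66%

T = 1 year.
Period premium: (0.17873 − 0.18746)/0.18746 = -0.0465699.
Per annum: -0.0465699 / 1 = -0.046570 = -4.66%.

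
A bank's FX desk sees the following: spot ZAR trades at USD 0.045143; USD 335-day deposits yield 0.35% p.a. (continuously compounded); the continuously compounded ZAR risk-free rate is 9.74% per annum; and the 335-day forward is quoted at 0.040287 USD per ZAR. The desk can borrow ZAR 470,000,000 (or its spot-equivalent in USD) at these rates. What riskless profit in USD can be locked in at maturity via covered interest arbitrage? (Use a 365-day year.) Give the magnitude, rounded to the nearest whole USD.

T = 335/365 years.
Keep in ZAR, deliver into the forward: 470,000,000·1.0935119842·0.040287 = USD 20,705,529.13.
Swap to USD now, deposit: 470,000,000·0.045143·1.0032174938 = USD 21,285,476.24.
The quoted forward undervalues ZAR, so borrow ZAR, convert to USD at spot, deposit the USD at 0.35%, and buy ZAR forward at 0.040287 to cover the loan.
The gap between the two covered legs is USD 579,947.

USD 579,947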